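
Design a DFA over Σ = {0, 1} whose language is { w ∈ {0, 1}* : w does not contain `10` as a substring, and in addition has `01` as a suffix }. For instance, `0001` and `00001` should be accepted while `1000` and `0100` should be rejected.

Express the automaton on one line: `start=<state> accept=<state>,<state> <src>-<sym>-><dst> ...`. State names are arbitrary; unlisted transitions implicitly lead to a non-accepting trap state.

Run two small machines in parallel and take their product. The first has 3 states tracking partial matches of the forbidden pattern `10`; the second has 3 states tracking how much of the suffix `01` has currently been matched. A product state is a pair (one from each), accepting exactly when both do.
With 7 states:
       0  1 
>  A   B  C 
   B   B  D 
   C   E  C 
 * D   E  C 
   E   E  F 
   F   E  G 
   G   E  G 
(> = start, * = accepting)

start=A accept=D A-0->B A-1->C B-0->B B-1->D C-0->E C-1->C D-0->E D-1->C E-0->E E-1->F F-0->E F-1->G G-0->E G-1->G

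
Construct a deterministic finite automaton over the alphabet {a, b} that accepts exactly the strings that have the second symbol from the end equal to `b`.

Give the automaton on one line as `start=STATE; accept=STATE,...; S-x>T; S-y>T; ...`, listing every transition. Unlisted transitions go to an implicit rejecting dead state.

start=q0; accept=q5,q6; q0-a>q1; q0-b>q2; q1-a>q3; q1-b>q4; q2-a>q5; q2-b>q6; q3-a>q3; q3-b>q4; q4-a>q5; q4-b>q6; q5-a>q3; q5-b>q4; q6-a>q5; q6-b>q6

A DFA must remember the last 2 symbols (since which symbol is second-to-last isn't known until the input ends). Use one state per possible window of the last ≤2 symbols; accept from those whose window starts with `b`.
        a   b  
>  q0   q1  q2 
   q1   q3  q4 
   q2   q5  q6 
   q3   q3  q4 
   q4   q5  q6 
 * q5   q3  q4 
 * q6   q5  q6 
(> = start, * = accepting)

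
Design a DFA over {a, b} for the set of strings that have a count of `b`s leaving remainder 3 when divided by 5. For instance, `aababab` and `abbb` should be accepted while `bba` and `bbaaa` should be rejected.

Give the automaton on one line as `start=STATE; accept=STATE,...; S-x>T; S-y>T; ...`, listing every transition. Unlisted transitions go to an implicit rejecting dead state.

The only thing that matters is how many `b`s have appeared, reduced mod 5. Use one state per residue: q0 for 0, …, q4 for 4. Reading `b` moves to the next residue; anything else stays put. q3 is accepting.
        a   b  
>  q0   q0  q1 
   q1   q1  q2 
   q2   q2  q3 
 * q3   q3  q4 
   q4   q4  q0 
(> = start, * = accepting)

start=q0; accept=q3; q0-a>q0; q0-b>q1; q1-a>q1; q1-b>q2; q2-a>q2; q2-b>q3; q3-a>q3; q3-b>q4; q4-a>q4; q4-b>q0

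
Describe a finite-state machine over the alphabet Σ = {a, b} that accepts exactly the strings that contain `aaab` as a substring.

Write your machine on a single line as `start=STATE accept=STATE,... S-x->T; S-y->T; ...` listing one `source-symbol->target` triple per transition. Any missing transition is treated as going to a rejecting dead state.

Track how much of `aaab` has been matched so far: state S0 is no progress, S4 is the absorbing accept state reached once `aaab` has occurred. Intermediate states record partial matches; on a mismatch, fall back to the longest reusable overlap.
        a   b  
>  S0   S1  S0 
   S1   S2  S0 
   S2   S3  S0 
   S3   S3  S4 
 * S4   S4  S4 
(> = start, * = accepting)

start=S0; accept=S4; S0-a->S1; S0-b->S0; S1-a->S2; S1-b->S0; S2-a->S3; S2-b->S0; S3-a->S3; S3-b->S4; S4-a->S4; S4-b->S4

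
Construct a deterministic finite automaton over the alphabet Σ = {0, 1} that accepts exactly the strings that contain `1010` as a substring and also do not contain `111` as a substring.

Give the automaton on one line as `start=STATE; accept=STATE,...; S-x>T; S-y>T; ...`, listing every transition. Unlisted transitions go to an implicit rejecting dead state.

start=s0; accept=s6,s8,s11; s0-0>s0; s0-1>s1; s1-0>s2; s1-1>s3; s2-0>s0; s2-1>s4; s3-0>s2; s3-1>s5; s4-0>s6; s4-1>s3; s5-0>s7; s5-1>s5; s6-0>s6; s6-1>s8; s7-0>s9; s7-1>s10; s8-0>s6; s8-1>s11; s9-0>s9; s9-1>s5; s10-0>s12; s10-1>s5; s11-0>s6; s11-1>s12; s12-0>s12; s12-1>s12

Handle the two conditions separately and then intersect. One (5 states) tracks whether and how much of `1010` has been seen; the other (4 states) tracks partial matches of the forbidden pattern `111`. Each combined state is a pair, one component from each; accept when both components accept.
A 13-state machine:
          0    1  
>  s0     s0   s1 
   s1     s2   s3 
   s2     s0   s4 
   s3     s2   s5 
   s4     s6   s3 
   s5     s7   s5 
 * s6     s6   s8 
   s7     s9  s10 
 * s8     s6  s11 
   s9     s9   s5 
   s10   s12   s5 
 * s11    s6  s12 
   s12   s12  s12 
(> = start, * = accepting)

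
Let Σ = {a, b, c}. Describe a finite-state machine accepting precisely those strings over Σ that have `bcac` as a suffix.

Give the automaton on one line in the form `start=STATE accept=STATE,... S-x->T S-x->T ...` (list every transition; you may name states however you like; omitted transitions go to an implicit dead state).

Let each state record the length of the longest suffix of the input read so far that is also a prefix of `bcac`. q1 means the last symbol is `b`; q2 means the last 2 symbols are `bc`; q3 means the last 3 symbols are `bca`; q4 means the last 4 symbols are `bcac`. Accept only at q4, where the string currently ends in `bcac`.
With 5 states:
        a   b   c  
>  q0   q0  q1  q0 
   q1   q0  q1  q2 
   q2   q3  q1  q0 
   q3   q0  q1  q4 
 * q4   q0  q1  q0 
(> = start, * = accepting)

start=q0 accept=q4 q0-a->q0 q0-b->q1 q0-c->q0 q1-a->q0 q1-b->q1 q1-c->q2 q2-a->q3 q2-b->q1 q2-c->q0 q3-a->q0 q3-b->q1 q3-c->q4 q4-a->q0 q4-b->q1 q4-c->q0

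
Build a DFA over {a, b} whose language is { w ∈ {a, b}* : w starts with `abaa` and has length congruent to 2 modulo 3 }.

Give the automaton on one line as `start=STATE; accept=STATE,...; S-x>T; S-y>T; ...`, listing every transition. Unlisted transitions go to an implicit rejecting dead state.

start=q0; accept=q6; q0-a>q1; q0-b>q2; q1-a>q2; q1-b>q3; q2-a>q2; q2-b>q2; q3-a>q4; q3-b>q2; q4-a>q5; q4-b>q2; q5-a>q6; q5-b>q6; q6-a>q7; q6-b>q7; q7-a>q5; q7-b>q5

Handle the two conditions separately and then intersect. The first has 6 states tracking whether the input so far still matches the prefix `abaa`; the second has 3 states tracking the input length modulo 3. A product state is a pair (one from each), accepting exactly when both do. Equivalent product states are then merged.
        a   b  
>  q0   q1  q2 
   q1   q2  q3 
   q2   q2  q2 
   q3   q4  q2 
   q4   q5  q2 
   q5   q6  q6 
 * q6   q7  q7 
   q7   q5  q5 
(> = start, * = accepting)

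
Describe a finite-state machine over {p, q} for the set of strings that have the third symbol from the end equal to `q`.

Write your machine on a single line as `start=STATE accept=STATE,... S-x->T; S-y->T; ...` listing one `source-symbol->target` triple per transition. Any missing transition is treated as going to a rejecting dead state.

start=S0; accept=S11,S12,S13,S14; S0-p->S1; S0-q->S2; S1-p->S3; S1-q->S4; S2-p->S5; S2-q->S6; S3-p->S7; S3-q->S8; S4-p->S9; S4-q->S10; S5-p->S11; S5-q->S12; S6-p->S13; S6-q->S14; S7-p->S7; S7-q->S8; S8-p->S9; S8-q->S10; S9-p->S11; S9-q->S12; S10-p->S13; S10-q->S14; S11-p->S7; S11-q->S8; S12-p->S9; S12-q->S10; S13-p->S11; S13-q->S12; S14-p->S13; S14-q->S14

A DFA must remember the last 3 symbols (since which symbol is third-to-last isn't known until the input ends). Use one state per possible window of the last ≤3 symbols; accept from those whose window starts with `q`.
15 states suffice.
          p    q  
>  S0     S1   S2 
   S1     S3   S4 
   S2     S5   S6 
   S3     S7   S8 
   S4     S9  S10 
   S5    S11  S12 
   S6    S13  S14 
   S7     S7   S8 
   S8     S9  S10 
   S9    S11  S12 
   S10   S13  S14 
 * S11    S7   S8 
 * S12    S9  S10 
 * S13   S11  S12 
 * S14   S13  S14 
(> = start, * = accepting)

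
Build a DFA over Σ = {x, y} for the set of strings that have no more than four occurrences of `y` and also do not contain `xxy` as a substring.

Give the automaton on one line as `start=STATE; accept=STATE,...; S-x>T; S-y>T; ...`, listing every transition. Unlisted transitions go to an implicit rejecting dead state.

Handle the two conditions separately and then intersect. The first has 6 states tracking the count of `y`s, saturating at 5; the second has 4 states tracking partial matches of the forbidden pattern `xxy`. A product state is a pair (one from each), accepting exactly when both do. Minimizing collapses redundant product states.
       x  y 
>* A   B  C 
 * B   D  C 
 * C   E  F 
 * D   D  G 
 * E   D  F 
 * F   H  I 
   G   G  G 
 * H   D  I 
 * I   J  D 
 * J   D  D 
(> = start, * = accepting)

start=A; accept=A,B,C,D,E,F,H,I,J; A-x>B; A-y>C; B-x>D; B-y>C; C-x>E; C-y>F; D-x>D; D-y>G; E-x>D; E-y>F; F-x>H; F-y>I; G-x>G; G-y>G; H-x>D; H-y>I; I-x>J; I-y>D; J-x>D; J-y>D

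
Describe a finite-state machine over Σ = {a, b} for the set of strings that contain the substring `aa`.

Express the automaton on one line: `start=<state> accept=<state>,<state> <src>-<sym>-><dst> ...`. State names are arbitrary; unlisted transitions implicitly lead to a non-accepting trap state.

start=s0 accept=s2 s0-a->s1 s0-b->s0 s1-a->s2 s1-b->s0 s2-a->s2 s2-b->s2

Track how much of `aa` has been matched so far: state s0 is no progress, s2 is the absorbing accept state reached once `aa` has occurred. Intermediate states record partial matches; on a mismatch, fall back to the longest reusable overlap.
        a   b  
>  s0   s1  s0 
   s1   s2  s0 
 * s2   s2  s2 
(> = start, * = accepting)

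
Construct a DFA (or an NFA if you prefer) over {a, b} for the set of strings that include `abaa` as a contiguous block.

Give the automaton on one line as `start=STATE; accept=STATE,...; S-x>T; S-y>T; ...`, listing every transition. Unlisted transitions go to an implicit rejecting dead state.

start=S0; accept=S4; S0-a>S1; S0-b>S0; S1-a>S1; S1-b>S2; S2-a>S3; S2-b>S0; S3-a>S4; S3-b>S2; S4-a>S4; S4-b>S4

Track how much of `abaa` has been matched so far: state S0 is no progress, S4 is the absorbing accept state reached once `abaa` has occurred. Intermediate states record partial matches; on a mismatch, fall back to the longest reusable overlap.
With 5 states:
        a   b  
>  S0   S1  S0 
   S1   S1  S2 
   S2   S3  S0 
   S3   S4  S2 
 * S4   S4  S4 
(> = start, * = accepting)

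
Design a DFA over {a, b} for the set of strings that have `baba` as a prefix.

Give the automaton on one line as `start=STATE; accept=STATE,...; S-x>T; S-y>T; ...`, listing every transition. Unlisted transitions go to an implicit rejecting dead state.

start=q0; accept=q4; q0-a>q5; q0-b>q1; q1-a>q2; q1-b>q5; q2-a>q5; q2-b>q3; q3-a>q4; q3-b>q5; q4-a>q4; q4-b>q4; q5-a>q5; q5-b>q5

Check the first 4 symbols one by one: q0 through q3 record how many have matched `baba` so far; any wrong symbol goes to the dead state q5. After all 4 match we enter the accepting sink q4.
6 states suffice.
        a   b  
>  q0   q5  q1 
   q1   q2  q5 
   q2   q5  q3 
   q3   q4  q5 
 * q4   q4  q4 
   q5   q5  q5 
(> = start, * = accepting)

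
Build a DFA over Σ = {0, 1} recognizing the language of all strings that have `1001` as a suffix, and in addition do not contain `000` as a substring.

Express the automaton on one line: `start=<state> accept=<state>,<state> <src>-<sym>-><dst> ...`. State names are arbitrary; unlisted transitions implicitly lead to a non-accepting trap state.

start=q0 accept=q7 q0-0->q1 q0-1->q2 q1-0->q3 q1-1->q2 q2-0->q4 q2-1->q2 q3-0->q5 q3-1->q2 q4-0->q6 q4-1->q2 q5-0->q5 q5-1->q5 q6-0->q5 q6-1->q7 q7-0->q4 q7-1->q2

Build one automaton per condition and run them in lockstep. One (5 states) tracks how much of the suffix `1001` has currently been matched; the other (4 states) tracks partial matches of the forbidden pattern `000`. Each combined state is a pair, one component from each; accept when both components accept. Minimizing collapses redundant product states.
        0   1  
>  q0   q1  q2 
   q1   q3  q2 
   q2   q4  q2 
   q3   q5  q2 
   q4   q6  q2 
   q5   q5  q5 
   q6   q5  q7 
 * q7   q4  q2 
(> = start, * = accepting)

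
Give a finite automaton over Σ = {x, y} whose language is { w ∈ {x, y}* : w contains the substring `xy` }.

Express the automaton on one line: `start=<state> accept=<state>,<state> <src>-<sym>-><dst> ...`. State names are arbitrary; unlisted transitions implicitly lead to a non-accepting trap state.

States A..B record the length of the longest prefix of `xy` that matches the current input suffix. Reaching C means `xy` has been seen, and we stay there forever. Accept from C.
A 3-state machine:
       x  y 
>  A   B  A 
   B   B  C 
 * C   C  C 
(> = start, * = accepting)

start=A accept=C A-x->B A-y->A B-x->B B-y->C C-x->C C-y->C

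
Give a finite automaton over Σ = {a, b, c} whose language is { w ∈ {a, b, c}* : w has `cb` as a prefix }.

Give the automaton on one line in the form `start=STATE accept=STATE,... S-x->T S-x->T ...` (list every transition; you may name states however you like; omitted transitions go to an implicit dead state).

Walk along `cb` while the input agrees: from q0 take `c` to q1, and so on. Any deviation drops to the rejecting sink q3. Once q2 is reached the prefix is confirmed and every continuation is accepted.
        a   b   c  
>  q0   q3  q3  q1 
   q1   q3  q2  q3 
 * q2   q2  q2  q2 
   q3   q3  q3  q3 
(> = start, * = accepting)

start=q0 accept=q2 q0-a->q3 q0-b->q3 q0-c->q1 q1-a->q3 q1-b->q2 q1-c->q3 q2-a->q2 q2-b->q2 q2-c->q2 q3-a->q3 q3-b->q3 q3-c->q3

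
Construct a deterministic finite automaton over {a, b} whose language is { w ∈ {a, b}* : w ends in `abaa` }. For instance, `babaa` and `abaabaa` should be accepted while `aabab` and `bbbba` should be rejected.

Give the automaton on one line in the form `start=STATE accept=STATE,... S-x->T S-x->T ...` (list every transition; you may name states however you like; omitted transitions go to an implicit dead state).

start=s0 accept=s4 s0-a->s1 s0-b->s0 s1-a->s1 s1-b->s2 s2-a->s3 s2-b->s0 s3-a->s4 s3-b->s2 s4-a->s1 s4-b->s2

Remember how much of `abaa` the current input suffix matches. State s0 means no match yet; s1 means the last symbol is `a`; s2 means the last 2 symbols are `ab`; s3 means the last 3 symbols are `aba`; s4 means the last 4 symbols are `abaa`. Only s4 accepts. On a mismatch, fall back to the longest proper suffix that is still a prefix of `abaa`.
5 states suffice.
        a   b  
>  s0   s1  s0 
   s1   s1  s2 
   s2   s3  s0 
   s3   s4  s2 
 * s4   s1  s2 
(> = start, * = accepting)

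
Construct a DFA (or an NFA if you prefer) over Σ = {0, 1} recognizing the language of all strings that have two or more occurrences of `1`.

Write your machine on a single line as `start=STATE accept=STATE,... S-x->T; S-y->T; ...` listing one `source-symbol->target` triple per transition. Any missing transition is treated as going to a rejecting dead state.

Count `1`s, saturating at 3: states q0 through q2 mean 0 through 2 `1`s seen; q3 means more than 2. Each `1` increments (capped at q3); other symbols loop. Accept from {q2, q3}.
With 4 states:
        0   1  
>  q0   q0  q1 
   q1   q1  q2 
 * q2   q2  q3 
 * q3   q3  q3 
(> = start, * = accepting)

start=q0; accept=q2,q3; q0-0->q0; q0-1->q1; q1-0->q1; q1-1->q2; q2-0->q2; q2-1->q3; q3-0->q3; q3-1->q3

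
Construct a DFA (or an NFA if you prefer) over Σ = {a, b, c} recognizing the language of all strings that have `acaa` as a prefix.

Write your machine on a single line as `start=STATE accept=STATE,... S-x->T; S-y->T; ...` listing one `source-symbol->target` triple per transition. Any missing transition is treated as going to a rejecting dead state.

start=S0; accept=S4; S0-a->S1; S0-b->S5; S0-c->S5; S1-a->S5; S1-b->S5; S1-c->S2; S2-a->S3; S2-b->S5; S2-c->S5; S3-a->S4; S3-b->S5; S3-c->S5; S4-a->S4; S4-b->S4; S4-c->S4; S5-a->S5; S5-b->S5; S5-c->S5

Check the first 4 symbols one by one: S0 through S3 record how many have matched `acaa` so far; any wrong symbol goes to the dead state S5. After all 4 match we enter the accepting sink S4.
        a   b   c  
>  S0   S1  S5  S5 
   S1   S5  S5  S2 
   S2   S3  S5  S5 
   S3   S4  S5  S5 
 * S4   S4  S4  S4 
   S5   S5  S5  S5 
(> = start, * = accepting)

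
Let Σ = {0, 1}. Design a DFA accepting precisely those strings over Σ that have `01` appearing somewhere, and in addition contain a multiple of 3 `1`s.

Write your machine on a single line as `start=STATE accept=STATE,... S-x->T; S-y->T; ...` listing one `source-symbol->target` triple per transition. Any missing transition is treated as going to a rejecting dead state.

start=S0; accept=S8; S0-0->S1; S0-1->S2; S1-0->S1; S1-1->S3; S2-0->S4; S2-1->S5; S3-0->S3; S3-1->S6; S4-0->S4; S4-1->S6; S5-0->S7; S5-1->S0; S6-0->S6; S6-1->S8; S7-0->S7; S7-1->S8; S8-0->S8; S8-1->S3

Run two small machines in parallel and take their product. The first has 3 states tracking whether and how much of `01` has been seen; the second has 3 states tracking the count of `1`s modulo 3. A product state is a pair (one from each), accepting exactly when both do.
With 9 states:
        0   1  
>  S0   S1  S2 
   S1   S1  S3 
   S2   S4  S5 
   S3   S3  S6 
   S4   S4  S6 
   S5   S7  S0 
   S6   S6  S8 
   S7   S7  S8 
 * S8   S8  S3 
(> = start, * = accepting)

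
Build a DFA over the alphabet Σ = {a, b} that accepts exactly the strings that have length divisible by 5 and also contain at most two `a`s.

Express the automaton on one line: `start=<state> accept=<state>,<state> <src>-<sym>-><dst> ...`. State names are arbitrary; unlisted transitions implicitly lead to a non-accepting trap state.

Build one automaton per condition and run them in lockstep. The first has 5 states tracking the input length modulo 5; the second has 4 states tracking the count of `a`s, saturating at 3. A product state is a pair (one from each), accepting exactly when both do. After merging equivalent states the machine shrinks.
          a    b  
>* q0     q1   q2 
   q1     q3   q4 
   q2     q4   q5 
   q3     q6   q7 
   q4     q7   q8 
   q5     q8   q9 
   q6     q6   q6 
   q7     q6  q10 
   q8    q10  q11 
   q9    q11  q12 
   q10    q6  q13 
   q11   q13  q14 
   q12   q14   q0 
 * q13    q6  q15 
 * q14   q15   q1 
   q15    q6   q3 
(> = start, * = accepting)

start=q0 accept=q0,q13,q14 q0-a->q1 q0-b->q2 q1-a->q3 q1-b->q4 q2-a->q4 q2-b->q5 q3-a->q6 q3-b->q7 q4-a->q7 q4-b->q8 q5-a->q8 q5-b->q9 q6-a->q6 q6-b->q6 q7-a->q6 q7-b->q10 q8-a->q10 q8-b->q11 q9-a->q11 q9-b->q12 q10-a->q6 q10-b->q13 q11-a->q13 q11-b->q14 q12-a->q14 q12-b->q0 q13-a->q6 q13-b->q15 q14-a->q15 q14-b->q1 q15-a->q6 q15-b->q3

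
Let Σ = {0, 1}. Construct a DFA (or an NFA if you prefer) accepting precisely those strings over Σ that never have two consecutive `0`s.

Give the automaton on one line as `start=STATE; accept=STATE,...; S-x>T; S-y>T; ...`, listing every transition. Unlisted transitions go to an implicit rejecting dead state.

start=A; accept=A,B; A-0>B; A-1>A; B-0>C; B-1>A; C-0>C; C-1>C

Track partial matches of the forbidden pattern `00`. State C is a dead state reached once `00` has occurred; every other state accepts. A means no part of `00` is currently matched.
A 3-state machine:
       0  1 
>* A   B  A 
 * B   C  A 
   C   C  C 
(> = start, * = accepting)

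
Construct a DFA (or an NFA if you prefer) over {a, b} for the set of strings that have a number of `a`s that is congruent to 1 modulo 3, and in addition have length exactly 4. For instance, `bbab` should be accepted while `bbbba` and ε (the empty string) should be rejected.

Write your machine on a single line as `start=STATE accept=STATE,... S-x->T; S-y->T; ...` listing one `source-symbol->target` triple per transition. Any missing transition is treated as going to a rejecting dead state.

start=q0; accept=q9; q0-a->q1; q0-b->q2; q1-a->q3; q1-b->q4; q2-a->q4; q2-b->q5; q3-a->q6; q3-b->q7; q4-a->q7; q4-b->q8; q5-a->q8; q5-b->q6; q6-a->q9; q6-b->q7; q7-a->q7; q7-b->q7; q8-a->q7; q8-b->q9; q9-a->q7; q9-b->q7

Run two small machines in parallel and take their product. The first has 3 states tracking the count of `a`s modulo 3; the second has 6 states tracking the input length, saturating at 5. A product state is a pair (one from each), accepting exactly when both do. Equivalent product states are then merged.
A 10-state machine:
        a   b  
>  q0   q1  q2 
   q1   q3  q4 
   q2   q4  q5 
   q3   q6  q7 
   q4   q7  q8 
   q5   q8  q6 
   q6   q9  q7 
   q7   q7  q7 
   q8   q7  q9 
 * q9   q7  q7 
(> = start, * = accepting)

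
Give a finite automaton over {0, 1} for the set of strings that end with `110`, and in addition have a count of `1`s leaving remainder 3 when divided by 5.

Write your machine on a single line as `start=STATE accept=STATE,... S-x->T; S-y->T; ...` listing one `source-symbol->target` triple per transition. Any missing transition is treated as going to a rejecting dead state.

Run two small machines in parallel and take their product. The first has 4 states tracking how much of the suffix `110` has currently been matched; the second has 5 states tracking the count of `1`s modulo 5. A product state is a pair (one from each), accepting exactly when both do.
20 states suffice.
          0    1  
>  S0     S0   S1 
   S1     S2   S3 
   S2     S2   S4 
   S3     S5   S6 
   S4     S7   S6 
   S5     S7   S8 
   S6     S9  S10 
   S7     S7   S8 
   S8    S11  S10 
 * S9    S11  S12 
   S10   S13  S14 
   S11   S11  S12 
   S12   S15  S14 
   S13   S15  S16 
   S14   S17  S18 
   S15   S15  S16 
   S16    S0  S18 
   S17    S0   S1 
   S18   S19   S3 
   S19    S2   S4 
(> = start, * = accepting)

start=S0; accept=S9; S0-0->S0; S0-1->S1; S1-0->S2; S1-1->S3; S2-0->S2; S2-1->S4; S3-0->S5; S3-1->S6; S4-0->S7; S4-1->S6; S5-0->S7; S5-1->S8; S6-0->S9; S6-1->S10; S7-0->S7; S7-1->S8; S8-0->S11; S8-1->S10; S9-0->S11; S9-1->S12; S10-0->S13; S10-1->S14; S11-0->S11; S11-1->S12; S12-0->S15; S12-1->S14; S13-0->S15; S13-1->S16; S14-0->S17; S14-1->S18; S15-0->S15; S15-1->S16; S16-0->S0; S16-1->S18; S17-0->S0; S17-1->S1; S18-0->S19; S18-1->S3; S19-0->S2; S19-1->S4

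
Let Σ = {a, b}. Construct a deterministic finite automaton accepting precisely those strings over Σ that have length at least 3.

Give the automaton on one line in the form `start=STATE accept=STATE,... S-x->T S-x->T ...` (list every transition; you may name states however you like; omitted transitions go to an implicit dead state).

start=q0 accept=q3,q4 q0-a->q1 q0-b->q1 q1-a->q2 q1-b->q2 q2-a->q3 q2-b->q3 q3-a->q4 q3-b->q4 q4-a->q4 q4-b->q4

We only need to distinguish lengths 0, 1, …, 3, and '>3'. Chain q0 → q1 → q2 → q3 → q4 on every symbol, with q4 looping. Accepting states: {q3, q4}.
5 states suffice.
        a   b  
>  q0   q1  q1 
   q1   q2  q2 
   q2   q3  q3 
 * q3   q4  q4 
 * q4   q4  q4 
(> = start, * = accepting)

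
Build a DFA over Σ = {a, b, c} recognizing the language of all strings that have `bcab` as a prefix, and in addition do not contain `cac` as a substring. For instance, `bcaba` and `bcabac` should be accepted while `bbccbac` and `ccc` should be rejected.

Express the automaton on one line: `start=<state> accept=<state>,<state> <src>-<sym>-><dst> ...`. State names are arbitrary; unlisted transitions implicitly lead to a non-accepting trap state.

Run two small machines in parallel and take their product. One (6 states) tracks whether the input so far still matches the prefix `bcab`; the other (4 states) tracks partial matches of the forbidden pattern `cac`. Each combined state is a pair, one component from each; accept when both components accept. Equivalent product states are then merged.
        a   b   c  
>  q0   q1  q2  q1 
   q1   q1  q1  q1 
   q2   q1  q1  q3 
   q3   q4  q1  q1 
   q4   q1  q5  q1 
 * q5   q5  q5  q6 
 * q6   q7  q5  q6 
 * q7   q5  q5  q1 
(> = start, * = accepting)

start=q0 accept=q5,q6,q7 q0-a->q1 q0-b->q2 q0-c->q1 q1-a->q1 q1-b->q1 q1-c->q1 q2-a->q1 q2-b->q1 q2-c->q3 q3-a->q4 q3-b->q1 q3-c->q1 q4-a->q1 q4-b->q5 q4-c->q1 q5-a->q5 q5-b->q5 q5-c->q6 q6-a->q7 q6-b->q5 q6-c->q6 q7-a->q5 q7-b->q5 q7-c->q1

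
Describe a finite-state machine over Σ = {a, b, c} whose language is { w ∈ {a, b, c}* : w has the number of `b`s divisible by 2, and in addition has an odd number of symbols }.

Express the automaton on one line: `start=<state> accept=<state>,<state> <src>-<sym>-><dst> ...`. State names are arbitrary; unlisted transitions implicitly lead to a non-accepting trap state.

start=q0 accept=q1 q0-a->q1 q0-b->q2 q0-c->q1 q1-a->q0 q1-b->q3 q1-c->q0 q2-a->q3 q2-b->q0 q2-c->q3 q3-a->q2 q3-b->q1 q3-c->q2

Handle the two conditions separately and then intersect. The first has 2 states tracking the count of `b`s modulo 2; the second has 2 states tracking the input length modulo 2. A product state is a pair (one from each), accepting exactly when both do.
        a   b   c  
>  q0   q1  q2  q1 
 * q1   q0  q3  q0 
   q2   q3  q0  q3 
   q3   q2  q1  q2 
(> = start, * = accepting)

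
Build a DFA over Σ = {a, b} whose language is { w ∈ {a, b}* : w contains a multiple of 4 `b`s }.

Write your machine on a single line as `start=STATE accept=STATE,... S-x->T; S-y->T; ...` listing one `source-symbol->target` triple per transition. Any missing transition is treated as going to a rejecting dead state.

Keep the running count of `b`s modulo 4: each `b` advances along the cycle s0 → s1 → s2 → s3 → s0 while other symbols loop. Accept at s0.
A 4-state machine:
        a   b  
>* s0   s0  s1 
   s1   s1  s2 
   s2   s2  s3 
   s3   s3  s0 
(> = start, * = accepting)

start=s0; accept=s0; s0-a->s0; s0-b->s1; s1-a->s1; s1-b->s2; s2-a->s2; s2-b->s3; s3-a->s3; s3-b->s0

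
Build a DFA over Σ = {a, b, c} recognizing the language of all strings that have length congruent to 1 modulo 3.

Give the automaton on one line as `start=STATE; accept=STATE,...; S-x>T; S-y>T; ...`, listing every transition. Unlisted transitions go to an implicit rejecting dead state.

Count input length modulo 3: every symbol advances one step around the cycle s0 → s1 → s2 → s0. Accept at s1.
3 states suffice.
        a   b   c  
>  s0   s1  s1  s1 
 * s1   s2  s2  s2 
   s2   s0  s0  s0 
(> = start, * = accepting)

start=s0; accept=s1; s0-a>s1; s0-b>s1; s0-c>s1; s1-a>s2; s1-b>s2; s1-c>s2; s2-a>s0; s2-b>s0; s2-c>s0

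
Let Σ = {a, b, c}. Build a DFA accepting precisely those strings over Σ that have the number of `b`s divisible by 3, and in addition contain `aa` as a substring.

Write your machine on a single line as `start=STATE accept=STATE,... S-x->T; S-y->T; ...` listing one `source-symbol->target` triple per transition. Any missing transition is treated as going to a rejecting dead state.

start=q0; accept=q3; q0-a->q1; q0-b->q2; q0-c->q0; q1-a->q3; q1-b->q2; q1-c->q0; q2-a->q4; q2-b->q5; q2-c->q2; q3-a->q3; q3-b->q6; q3-c->q3; q4-a->q6; q4-b->q5; q4-c->q2; q5-a->q7; q5-b->q0; q5-c->q5; q6-a->q6; q6-b->q8; q6-c->q6; q7-a->q8; q7-b->q0; q7-c->q5; q8-a->q8; q8-b->q3; q8-c->q8

Handle the two conditions separately and then intersect. The first has 3 states tracking the count of `b`s modulo 3; the second has 3 states tracking whether and how much of `aa` has been seen. A product state is a pair (one from each), accepting exactly when both do.
With 9 states:
        a   b   c  
>  q0   q1  q2  q0 
   q1   q3  q2  q0 
   q2   q4  q5  q2 
 * q3   q3  q6  q3 
   q4   q6  q5  q2 
   q5   q7  q0  q5 
   q6   q6  q8  q6 
   q7   q8  q0  q5 
   q8   q8  q3  q8 
(> = start, * = accepting)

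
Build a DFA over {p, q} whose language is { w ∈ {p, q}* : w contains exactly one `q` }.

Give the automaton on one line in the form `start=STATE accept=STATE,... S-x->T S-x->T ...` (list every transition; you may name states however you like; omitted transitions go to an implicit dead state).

Only the number of `q`s matters, and only up to 2. Make a chain A → B → C advanced by each `q` (with C absorbing); every other symbol self-loops. The accepting set is {B}.
       p  q 
>  A   A  B 
 * B   B  C 
   C   C  C 
(> = start, * = accepting)

start=A accept=B A-p->A A-q->B B-p->B B-q->C C-p->C C-q->C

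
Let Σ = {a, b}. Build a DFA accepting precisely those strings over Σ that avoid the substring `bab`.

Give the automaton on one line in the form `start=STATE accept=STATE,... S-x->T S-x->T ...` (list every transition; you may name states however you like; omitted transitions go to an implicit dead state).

This is the complement of 'contains `bab`'. Use the same substring-matching states — q0 through q3 holding how much of `bab` has just been matched — but flip the accepting set: everything except the trap q3 accepts.
A 4-state machine:
        a   b  
>* q0   q0  q1 
 * q1   q2  q1 
 * q2   q0  q3 
   q3   q3  q3 
(> = start, * = accepting)

start=q0 accept=q0,q1,q2 q0-a->q0 q0-b->q1 q1-a->q2 q1-b->q1 q2-a->q0 q2-b->q3 q3-a->q3 q3-b->q3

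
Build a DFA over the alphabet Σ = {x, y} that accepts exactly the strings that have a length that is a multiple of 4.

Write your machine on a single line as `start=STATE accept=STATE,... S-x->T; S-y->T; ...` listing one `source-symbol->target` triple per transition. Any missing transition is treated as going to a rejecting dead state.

start=A; accept=A; A-x->B; A-y->B; B-x->C; B-y->C; C-x->D; C-y->D; D-x->A; D-y->A

Only the length mod 4 matters, so use a 4-cycle: from any state, every input symbol moves to the next state, wrapping D back to A. Mark A accepting.
       x  y 
>* A   B  B 
   B   C  C 
   C   D  D 
   D   A  A 
(> = start, * = accepting)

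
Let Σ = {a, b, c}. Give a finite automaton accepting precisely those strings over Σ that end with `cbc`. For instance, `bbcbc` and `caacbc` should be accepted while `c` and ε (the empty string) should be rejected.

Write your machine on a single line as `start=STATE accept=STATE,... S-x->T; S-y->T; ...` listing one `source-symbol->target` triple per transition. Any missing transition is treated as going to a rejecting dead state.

Remember how much of `cbc` the current input suffix matches. State q0 means no match yet; q1 means the last symbol is `c`; q2 means the last 2 symbols are `cb`; q3 means the last 3 symbols are `cbc`. Only q3 accepts. On a mismatch, fall back to the longest proper suffix that is still a prefix of `cbc`.
A 4-state machine:
        a   b   c  
>  q0   q0  q0  q1 
   q1   q0  q2  q1 
   q2   q0  q0  q3 
 * q3   q0  q2  q1 
(> = start, * = accepting)

start=q0; accept=q3; q0-a->q0; q0-b->q0; q0-c->q1; q1-a->q0; q1-b->q2; q1-c->q1; q2-a->q0; q2-b->q0; q2-c->q3; q3-a->q0; q3-b->q2; q3-c->q1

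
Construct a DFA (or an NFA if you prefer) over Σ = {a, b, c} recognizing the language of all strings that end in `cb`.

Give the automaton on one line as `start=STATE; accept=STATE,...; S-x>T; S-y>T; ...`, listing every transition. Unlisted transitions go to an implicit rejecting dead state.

Let each state record the length of the longest suffix of the input read so far that is also a prefix of `cb`. S1 means the last symbol is `c`; S2 means the last 2 symbols are `cb`. Accept only at S2, where the string currently ends in `cb`.
        a   b   c  
>  S0   S0  S0  S1 
   S1   S0  S2  S1 
 * S2   S0  S0  S1 
(> = start, * = accepting)

start=S0; accept=S2; S0-a>S0; S0-b>S0; S0-c>S1; S1-a>S0; S1-b>S2; S1-c>S1; S2-a>S0; S2-b>S0; S2-c>S1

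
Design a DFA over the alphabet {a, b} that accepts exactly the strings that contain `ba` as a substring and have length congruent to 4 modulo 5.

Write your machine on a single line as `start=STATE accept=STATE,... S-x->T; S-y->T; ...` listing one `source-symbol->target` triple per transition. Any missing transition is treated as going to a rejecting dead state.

Handle the two conditions separately and then intersect. The first has 3 states tracking whether and how much of `ba` has been seen; the second has 5 states tracking the input length modulo 5. A product state is a pair (one from each), accepting exactly when both do.
A 15-state machine:
          a    b  
>  S0     S1   S2 
   S1     S3   S4 
   S2     S5   S4 
   S3     S6   S7 
   S4     S8   S7 
   S5     S8   S8 
   S6     S9  S10 
   S7    S11  S10 
   S8    S11  S11 
   S9     S0  S12 
   S10   S13  S12 
 * S11   S13  S13 
   S12   S14   S2 
   S13   S14  S14 
   S14    S5   S5 
(> = start, * = accepting)

start=S0; accept=S11; S0-a->S1; S0-b->S2; S1-a->S3; S1-b->S4; S2-a->S5; S2-b->S4; S3-a->S6; S3-b->S7; S4-a->S8; S4-b->S7; S5-a->S8; S5-b->S8; S6-a->S9; S6-b->S10; S7-a->S11; S7-b->S10; S8-a->S11; S8-b->S11; S9-a->S0; S9-b->S12; S10-a->S13; S10-b->S12; S11-a->S13; S11-b->S13; S12-a->S14; S12-b->S2; S13-a->S14; S13-b->S14; S14-a->S5; S14-b->S5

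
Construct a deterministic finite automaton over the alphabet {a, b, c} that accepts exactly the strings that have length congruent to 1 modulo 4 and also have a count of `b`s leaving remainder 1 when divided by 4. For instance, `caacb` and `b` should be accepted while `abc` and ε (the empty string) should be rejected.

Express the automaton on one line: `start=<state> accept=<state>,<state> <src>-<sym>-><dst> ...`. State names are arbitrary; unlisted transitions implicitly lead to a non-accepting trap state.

Handle the two conditions separately and then intersect. The first has 4 states tracking the input length modulo 4; the second has 4 states tracking the count of `b`s modulo 4. A product state is a pair (one from each), accepting exactly when both do.
With 16 states:
          a    b    c  
>  s0     s1   s2   s1 
   s1     s3   s4   s3 
 * s2     s4   s5   s4 
   s3     s6   s7   s6 
   s4     s7   s8   s7 
   s5     s8   s9   s8 
   s6     s0  s10   s0 
   s7    s10  s11  s10 
   s8    s11  s12  s11 
   s9    s12   s0  s12 
   s10    s2  s13   s2 
   s11   s13  s14  s13 
   s12   s14   s1  s14 
   s13    s5  s15   s5 
   s14   s15   s3  s15 
   s15    s9   s6   s9 
(> = start, * = accepting)

start=s0 accept=s2 s0-a->s1 s0-b->s2 s0-c->s1 s1-a->s3 s1-b->s4 s1-c->s3 s2-a->s4 s2-b->s5 s2-c->s4 s3-a->s6 s3-b->s7 s3-c->s6 s4-a->s7 s4-b->s8 s4-c->s7 s5-a->s8 s5-b->s9 s5-c->s8 s6-a->s0 s6-b->s10 s6-c->s0 s7-a->s10 s7-b->s11 s7-c->s10 s8-a->s11 s8-b->s12 s8-c->s11 s9-a->s12 s9-b->s0 s9-c->s12 s10-a->s2 s10-b->s13 s10-c->s2 s11-a->s13 s11-b->s14 s11-c->s13 s12-a->s14 s12-b->s1 s12-c->s14 s13-a->s5 s13-b->s15 s13-c->s5 s14-a->s15 s14-b->s3 s14-c->s15 s15-a->s9 s15-b->s6 s15-c->s9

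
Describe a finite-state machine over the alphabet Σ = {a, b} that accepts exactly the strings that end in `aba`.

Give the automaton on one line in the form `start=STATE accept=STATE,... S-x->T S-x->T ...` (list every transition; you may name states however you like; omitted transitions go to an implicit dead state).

Remember how much of `aba` the current input suffix matches. State q0 means no match yet; q1 means the last symbol is `a`; q2 means the last 2 symbols are `ab`; q3 means the last 3 symbols are `aba`. Only q3 accepts. On a mismatch, fall back to the longest proper suffix that is still a prefix of `aba`.
A 4-state machine:
        a   b  
>  q0   q1  q0 
   q1   q1  q2 
   q2   q3  q0 
 * q3   q1  q2 
(> = start, * = accepting)

start=q0 accept=q3 q0-a->q1 q0-b->q0 q1-a->q1 q1-b->q2 q2-a->q3 q2-b->q0 q3-a->q1 q3-b->q2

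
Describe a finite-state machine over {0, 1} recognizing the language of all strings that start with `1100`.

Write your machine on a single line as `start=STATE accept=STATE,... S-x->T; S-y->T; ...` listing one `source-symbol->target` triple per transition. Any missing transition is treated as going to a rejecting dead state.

Walk along `1100` while the input agrees: from A take `1` to B, and so on. Any deviation drops to the rejecting sink F. Once E is reached the prefix is confirmed and every continuation is accepted.
       0  1 
>  A   F  B 
   B   F  C 
   C   D  F 
   D   E  F 
 * E   E  E 
   F   F  F 
(> = start, * = accepting)

start=A; accept=E; A-0->F; A-1->B; B-0->F; B-1->C; C-0->D; C-1->F; D-0->E; D-1->F; E-0->E; E-1->E; F-0->F; F-1->F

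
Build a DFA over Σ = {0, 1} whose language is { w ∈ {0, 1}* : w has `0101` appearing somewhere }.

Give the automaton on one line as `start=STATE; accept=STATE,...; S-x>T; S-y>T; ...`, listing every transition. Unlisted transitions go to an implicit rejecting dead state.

start=S0; accept=S4; S0-0>S1; S0-1>S0; S1-0>S1; S1-1>S2; S2-0>S3; S2-1>S0; S3-0>S1; S3-1>S4; S4-0>S4; S4-1>S4

Track how much of `0101` has been matched so far: state S0 is no progress, S4 is the absorbing accept state reached once `0101` has occurred. Intermediate states record partial matches; on a mismatch, fall back to the longest reusable overlap.
        0   1  
>  S0   S1  S0 
   S1   S1  S2 
   S2   S3  S0 
   S3   S1  S4 
 * S4   S4  S4 
(> = start, * = accepting)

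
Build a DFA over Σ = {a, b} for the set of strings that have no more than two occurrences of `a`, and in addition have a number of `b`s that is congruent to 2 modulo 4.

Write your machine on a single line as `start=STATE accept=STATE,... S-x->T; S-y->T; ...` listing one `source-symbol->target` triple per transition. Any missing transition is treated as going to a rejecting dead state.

start=q0; accept=q5,q8,q10; q0-a->q1; q0-b->q2; q1-a->q3; q1-b->q4; q2-a->q4; q2-b->q5; q3-a->q6; q3-b->q7; q4-a->q7; q4-b->q8; q5-a->q8; q5-b->q9; q6-a->q6; q6-b->q6; q7-a->q6; q7-b->q10; q8-a->q10; q8-b->q11; q9-a->q11; q9-b->q0; q10-a->q6; q10-b->q12; q11-a->q12; q11-b->q1; q12-a->q6; q12-b->q3

Handle the two conditions separately and then intersect. One (4 states) tracks the count of `a`s, saturating at 3; the other (4 states) tracks the count of `b`s modulo 4. Each combined state is a pair, one component from each; accept when both components accept. Minimizing collapses redundant product states.
          a    b  
>  q0     q1   q2 
   q1     q3   q4 
   q2     q4   q5 
   q3     q6   q7 
   q4     q7   q8 
 * q5     q8   q9 
   q6     q6   q6 
   q7     q6  q10 
 * q8    q10  q11 
   q9    q11   q0 
 * q10    q6  q12 
   q11   q12   q1 
   q12    q6   q3 
(> = start, * = accepting)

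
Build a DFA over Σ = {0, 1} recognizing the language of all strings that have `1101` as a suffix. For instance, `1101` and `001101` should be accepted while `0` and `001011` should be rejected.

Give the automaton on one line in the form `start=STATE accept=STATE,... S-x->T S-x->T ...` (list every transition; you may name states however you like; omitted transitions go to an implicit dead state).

Remember how much of `1101` the current input suffix matches. State q0 means no match yet; q1 means the last symbol is `1`; q2 means the last 2 symbols are `11`; q3 means the last 3 symbols are `110`; q4 means the last 4 symbols are `1101`. Only q4 accepts. On a mismatch, fall back to the longest proper suffix that is still a prefix of `1101`.
        0   1  
>  q0   q0  q1 
   q1   q0  q2 
   q2   q3  q2 
   q3   q0  q4 
 * q4   q0  q2 
(> = start, * = accepting)

start=q0 accept=q4 q0-0->q0 q0-1->q1 q1-0->q0 q1-1->q2 q2-0->q3 q2-1->q2 q3-0->q0 q3-1->q4 q4-0->q0 q4-1->q2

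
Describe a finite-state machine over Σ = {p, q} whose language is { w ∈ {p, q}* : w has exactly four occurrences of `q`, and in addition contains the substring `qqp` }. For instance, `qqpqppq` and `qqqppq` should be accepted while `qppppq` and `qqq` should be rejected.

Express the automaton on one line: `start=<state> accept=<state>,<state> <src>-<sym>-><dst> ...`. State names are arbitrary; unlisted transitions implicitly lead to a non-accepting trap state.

Run two small machines in parallel and take their product. One (6 states) tracks the count of `q`s, saturating at 5; the other (4 states) tracks whether and how much of `qqp` has been seen. Each combined state is a pair, one component from each; accept when both components accept.
          p    q  
>  S0     S0   S1 
   S1     S2   S3 
   S2     S2   S4 
   S3     S5   S6 
   S4     S7   S6 
   S5     S5   S8 
   S6     S8   S9 
   S7     S7  S10 
   S8     S8  S11 
   S9    S11  S12 
   S10   S13   S9 
 * S11   S11  S14 
   S12   S14  S12 
   S13   S13  S15 
   S14   S14  S14 
   S15   S16  S12 
   S16   S16  S17 
   S17   S18  S12 
   S18   S18  S17 
(> = start, * = accepting)

start=S0 accept=S11 S0-p->S0 S0-q->S1 S1-p->S2 S1-q->S3 S2-p->S2 S2-q->S4 S3-p->S5 S3-q->S6 S4-p->S7 S4-q->S6 S5-p->S5 S5-q->S8 S6-p->S8 S6-q->S9 S7-p->S7 S7-q->S10 S8-p->S8 S8-q->S11 S9-p->S11 S9-q->S12 S10-p->S13 S10-q->S9 S11-p->S11 S11-q->S14 S12-p->S14 S12-q->S12 S13-p->S13 S13-q->S15 S14-p->S14 S14-q->S14 S15-p->S16 S15-q->S12 S16-p->S16 S16-q->S17 S17-p->S18 S17-q->S12 S18-p->S18 S18-q->S17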